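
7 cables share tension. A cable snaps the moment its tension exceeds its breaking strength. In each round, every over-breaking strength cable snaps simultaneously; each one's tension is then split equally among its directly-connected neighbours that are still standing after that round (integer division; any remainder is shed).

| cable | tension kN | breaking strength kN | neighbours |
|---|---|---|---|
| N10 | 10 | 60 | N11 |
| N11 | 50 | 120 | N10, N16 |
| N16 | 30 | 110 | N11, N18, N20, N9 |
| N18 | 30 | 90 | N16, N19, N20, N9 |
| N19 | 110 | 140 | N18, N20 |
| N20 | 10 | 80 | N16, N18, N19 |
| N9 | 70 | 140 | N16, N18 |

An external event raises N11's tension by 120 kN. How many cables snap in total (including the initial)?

3

Round 1 — N11 at 170 > 120. N11 snaps.
  N11 sheds 170 kN to N10, N16: 85 each.
    N10: 10+85 = 95 > 60
    N16: 30+85 = 115 > 110
Round 2 — N10, N16 snap.
  N10 sheds 95 kN: no online neighbours, lost.
  N16 sheds 115 kN to N18, N20, N9: 38 each (1 lost).
    N18: 30+38 = 68 ≤ 90
    N20: 10+38 = 48 ≤ 80
    N9: 70+38 = 108 ≤ 140
No further breaks.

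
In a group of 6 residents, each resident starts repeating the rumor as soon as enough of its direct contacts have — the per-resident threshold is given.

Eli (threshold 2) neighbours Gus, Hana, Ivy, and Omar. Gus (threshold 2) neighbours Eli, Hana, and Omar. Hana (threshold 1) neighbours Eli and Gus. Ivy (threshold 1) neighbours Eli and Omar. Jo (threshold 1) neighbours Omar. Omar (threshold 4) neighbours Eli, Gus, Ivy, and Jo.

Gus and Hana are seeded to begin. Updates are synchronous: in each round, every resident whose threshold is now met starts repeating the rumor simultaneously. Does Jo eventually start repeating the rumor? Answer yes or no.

Round 1 — Gus, Hana start repeating the rumor (initial).
Round 2 — checking thresholds:
  Eli: 2 of 4 neighbours ≥ 2, starts repeating the rumor.
  Omar: 1 of 4 neighbours < 4, holds.
Round 3 — checking thresholds:
  Ivy: 1 of 2 neighbours ≥ 1, starts repeating the rumor.
  Omar: 2 of 4 neighbours < 4, holds.
Round 4 — no new spreads; cascade stops.

no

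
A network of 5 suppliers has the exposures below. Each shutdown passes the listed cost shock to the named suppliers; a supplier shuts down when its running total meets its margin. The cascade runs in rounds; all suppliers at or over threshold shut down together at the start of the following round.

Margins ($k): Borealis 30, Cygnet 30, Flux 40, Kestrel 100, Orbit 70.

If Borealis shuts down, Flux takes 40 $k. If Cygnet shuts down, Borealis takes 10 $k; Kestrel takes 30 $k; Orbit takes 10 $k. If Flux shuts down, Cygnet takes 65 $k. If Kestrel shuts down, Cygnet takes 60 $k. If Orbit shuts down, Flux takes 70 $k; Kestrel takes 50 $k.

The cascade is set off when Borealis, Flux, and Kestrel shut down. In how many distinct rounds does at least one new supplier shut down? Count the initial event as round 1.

Round 1 — Borealis, Flux, Kestrel shut down (initial).
  Cygnet: +65+60 → 125 ≥ 30
Round 2 — Cygnet shuts down.
  Orbit: +10 → 10 < 70
No further shutdowns.

2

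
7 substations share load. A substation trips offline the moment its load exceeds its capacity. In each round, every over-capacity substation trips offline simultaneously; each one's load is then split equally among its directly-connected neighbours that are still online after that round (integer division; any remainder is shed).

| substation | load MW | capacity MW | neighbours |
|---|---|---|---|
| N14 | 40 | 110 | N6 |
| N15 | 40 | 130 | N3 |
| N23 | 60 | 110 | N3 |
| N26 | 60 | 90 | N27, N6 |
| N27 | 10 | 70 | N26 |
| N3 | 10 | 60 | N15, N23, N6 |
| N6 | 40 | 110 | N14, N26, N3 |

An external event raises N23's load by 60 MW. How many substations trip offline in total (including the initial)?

2

Round 1 — N23 at 120 > 110. N23 trips offline.
  N23 sheds 120 MW to N3: 120 each.
    N3: 10+120 = 130 > 60
Round 2 — N3 trips offline.
  N3 sheds 130 MW to N15, N6: 65 each.
    N15: 40+65 = 105 ≤ 130
    N6: 40+65 = 105 ≤ 110
No further trips.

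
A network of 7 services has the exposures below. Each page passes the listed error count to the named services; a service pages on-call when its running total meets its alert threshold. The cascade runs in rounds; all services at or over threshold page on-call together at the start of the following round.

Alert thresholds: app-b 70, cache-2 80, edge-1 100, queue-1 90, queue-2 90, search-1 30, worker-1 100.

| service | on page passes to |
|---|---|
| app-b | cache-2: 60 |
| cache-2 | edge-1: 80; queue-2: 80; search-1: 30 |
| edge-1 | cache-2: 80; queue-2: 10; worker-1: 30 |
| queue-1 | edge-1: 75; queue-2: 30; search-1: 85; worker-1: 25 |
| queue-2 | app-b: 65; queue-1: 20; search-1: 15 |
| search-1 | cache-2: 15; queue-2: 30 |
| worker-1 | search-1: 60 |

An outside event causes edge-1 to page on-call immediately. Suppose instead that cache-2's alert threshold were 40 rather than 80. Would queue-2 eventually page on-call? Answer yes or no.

yes

With cache-2's alert threshold at 40:
Round 1 — edge-1 pages on-call (initial).
  cache-2: +80 → 80 ≥ 40
  queue-2: +10 → 10 < 90
  worker-1: +30 → 30 < 100
Round 2 — cache-2 pages on-call.
  queue-2: +80 → 90 ≥ 90
  search-1: +30 → 30 ≥ 30
Round 3 — queue-2, search-1 page on-call.
  app-b: +65 → 65 < 70
  queue-1: +20 → 20 < 90
No further pages.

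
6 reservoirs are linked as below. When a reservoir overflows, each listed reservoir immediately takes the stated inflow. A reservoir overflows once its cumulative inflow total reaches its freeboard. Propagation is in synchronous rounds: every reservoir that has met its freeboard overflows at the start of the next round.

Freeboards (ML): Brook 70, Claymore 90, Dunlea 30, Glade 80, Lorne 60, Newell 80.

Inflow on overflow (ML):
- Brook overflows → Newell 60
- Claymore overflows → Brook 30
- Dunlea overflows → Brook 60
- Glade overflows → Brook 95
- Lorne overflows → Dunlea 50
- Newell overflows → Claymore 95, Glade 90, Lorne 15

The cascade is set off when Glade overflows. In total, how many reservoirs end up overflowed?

Round 1 — Glade overflows (initial).
  Brook: +95 → 95 ≥ 70
Round 2 — Brook overflows.
  Newell: +60 → 60 < 80
No further overflows.

2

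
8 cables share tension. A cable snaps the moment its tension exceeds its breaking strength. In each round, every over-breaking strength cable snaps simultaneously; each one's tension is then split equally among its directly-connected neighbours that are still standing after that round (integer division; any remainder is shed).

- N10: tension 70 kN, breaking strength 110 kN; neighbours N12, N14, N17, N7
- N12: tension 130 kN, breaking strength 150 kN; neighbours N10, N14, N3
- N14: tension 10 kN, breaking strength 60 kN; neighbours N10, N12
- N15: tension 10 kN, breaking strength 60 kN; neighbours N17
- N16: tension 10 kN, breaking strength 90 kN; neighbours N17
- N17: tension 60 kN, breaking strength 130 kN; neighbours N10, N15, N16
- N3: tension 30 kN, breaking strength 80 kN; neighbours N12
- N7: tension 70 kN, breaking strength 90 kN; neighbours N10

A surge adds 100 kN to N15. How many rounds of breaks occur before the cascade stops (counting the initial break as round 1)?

5

Round 1 — N15 at 110 > 60. N15 snaps.
  N15 sheds 110 kN to N17: 110 each.
    N17: 60+110 = 170 > 130
Round 2 — N17 snaps.
  N17 sheds 170 kN to N10, N16: 85 each.
    N10: 70+85 = 155 > 110
    N16: 10+85 = 95 > 90
Round 3 — N10, N16 snap.
  N10 sheds 155 kN to N12, N14, N7: 51 each (2 lost).
    N12: 130+51 = 181 > 150
    N14: 10+51 = 61 > 60
    N7: 70+51 = 121 > 90
  N16 sheds 95 kN: no online neighbours, lost.
Round 4 — N12, N14, N7 snap.
  N12 sheds 181 kN to N3: 181 each.
    N3: 30+181 = 211 > 80
  N14 sheds 61 kN: no online neighbours, lost.
  N7 sheds 121 kN: no online neighbours, lost.
Round 5 — N3 snaps.
  N3 sheds 211 kN: no online neighbours, lost.
No further breaks.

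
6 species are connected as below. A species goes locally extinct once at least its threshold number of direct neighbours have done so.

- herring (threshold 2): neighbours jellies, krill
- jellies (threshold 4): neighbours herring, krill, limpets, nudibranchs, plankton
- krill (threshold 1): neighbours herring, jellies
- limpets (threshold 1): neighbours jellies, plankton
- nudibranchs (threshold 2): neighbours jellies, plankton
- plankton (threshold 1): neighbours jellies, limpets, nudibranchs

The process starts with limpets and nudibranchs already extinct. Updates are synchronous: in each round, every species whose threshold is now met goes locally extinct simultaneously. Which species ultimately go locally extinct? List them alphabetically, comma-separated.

limpets, nudibranchs, plankton

Round 1 — limpets, nudibranchs go locally extinct (initial).
Round 2 — checking thresholds:
  jellies: 2 of 5 neighbours < 4, below threshold.
  plankton: 2 of 3 neighbours ≥ 1, goes locally extinct.
Round 3 — no new extinctions; cascade stops.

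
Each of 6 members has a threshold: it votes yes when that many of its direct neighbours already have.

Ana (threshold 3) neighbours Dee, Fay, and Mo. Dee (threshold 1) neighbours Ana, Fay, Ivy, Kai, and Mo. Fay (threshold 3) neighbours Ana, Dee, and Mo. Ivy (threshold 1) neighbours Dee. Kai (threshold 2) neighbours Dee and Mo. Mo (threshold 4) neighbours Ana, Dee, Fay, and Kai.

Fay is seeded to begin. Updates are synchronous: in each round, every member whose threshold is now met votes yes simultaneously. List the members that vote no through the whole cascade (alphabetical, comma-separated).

Round 1 — Fay votes yes (initial).
Round 2 — checking thresholds:
  Ana: 1 of 3 neighbours < 3, below threshold.
  Dee: 1 of 5 neighbours ≥ 1, votes yes.
  Mo: 1 of 4 neighbours < 4, below threshold.
Round 3 — checking thresholds:
  Ana: 2 of 3 neighbours < 3, below threshold.
  Ivy: 1 of 1 neighbours ≥ 1, votes yes.
  Kai: 1 of 2 neighbours < 2, below threshold.
  Mo: 2 of 4 neighbours < 4, below threshold.
Round 4 — no new yes votes; cascade stops.

Ana, Kai, Mo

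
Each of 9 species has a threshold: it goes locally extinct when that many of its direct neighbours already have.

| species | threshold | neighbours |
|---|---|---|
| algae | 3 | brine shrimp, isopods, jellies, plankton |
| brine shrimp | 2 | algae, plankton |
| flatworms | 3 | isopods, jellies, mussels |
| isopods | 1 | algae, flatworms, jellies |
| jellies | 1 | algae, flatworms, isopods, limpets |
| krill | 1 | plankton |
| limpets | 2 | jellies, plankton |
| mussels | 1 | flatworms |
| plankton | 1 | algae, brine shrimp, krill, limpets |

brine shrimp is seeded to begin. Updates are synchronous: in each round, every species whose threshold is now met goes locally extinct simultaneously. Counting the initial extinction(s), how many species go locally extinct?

Round 1 — brine shrimp goes locally extinct (initial).
Round 2 — checking thresholds:
  algae: 1 of 4 neighbours < 3, not yet.
  plankton: 1 of 4 neighbours ≥ 1, goes locally extinct.
Round 3 — checking thresholds:
  algae: 2 of 4 neighbours < 3, not yet.
  krill: 1 of 1 neighbours ≥ 1, goes locally extinct.
  limpets: 1 of 2 neighbours < 2, not yet.
Round 4 — no new extinctions; cascade stops.

3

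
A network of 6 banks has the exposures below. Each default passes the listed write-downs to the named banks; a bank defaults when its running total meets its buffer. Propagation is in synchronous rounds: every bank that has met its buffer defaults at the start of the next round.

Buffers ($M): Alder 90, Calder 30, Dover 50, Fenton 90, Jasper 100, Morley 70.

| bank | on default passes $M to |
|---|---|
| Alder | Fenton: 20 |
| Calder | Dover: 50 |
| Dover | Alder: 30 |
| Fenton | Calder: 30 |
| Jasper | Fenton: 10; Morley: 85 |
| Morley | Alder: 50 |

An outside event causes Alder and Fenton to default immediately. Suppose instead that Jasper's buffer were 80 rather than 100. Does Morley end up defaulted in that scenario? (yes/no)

With Jasper's buffer at 80:
Round 1 — Alder, Fenton default (initial).
  Calder: +30 → 30 ≥ 30
Round 2 — Calder defaults.
  Dover: +50 → 50 ≥ 50
Round 3 — Dover defaults.
No further defaults.

no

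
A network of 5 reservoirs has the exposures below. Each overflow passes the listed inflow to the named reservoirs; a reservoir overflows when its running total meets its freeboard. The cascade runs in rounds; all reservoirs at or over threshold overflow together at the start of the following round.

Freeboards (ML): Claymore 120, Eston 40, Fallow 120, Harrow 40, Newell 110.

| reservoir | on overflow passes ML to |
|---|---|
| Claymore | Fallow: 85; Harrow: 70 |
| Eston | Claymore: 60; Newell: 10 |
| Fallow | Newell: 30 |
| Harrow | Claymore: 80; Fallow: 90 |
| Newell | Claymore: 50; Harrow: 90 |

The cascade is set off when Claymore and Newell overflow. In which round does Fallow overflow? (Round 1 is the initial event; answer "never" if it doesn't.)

3

Round 1 — Claymore, Newell overflow (initial).
  Fallow: +85 → 85 < 120
  Harrow: +70+90 → 160 ≥ 40
Round 2 — Harrow overflows.
  Fallow: +90 → 175 ≥ 120
Round 3 — Fallow overflows.
No further overflows.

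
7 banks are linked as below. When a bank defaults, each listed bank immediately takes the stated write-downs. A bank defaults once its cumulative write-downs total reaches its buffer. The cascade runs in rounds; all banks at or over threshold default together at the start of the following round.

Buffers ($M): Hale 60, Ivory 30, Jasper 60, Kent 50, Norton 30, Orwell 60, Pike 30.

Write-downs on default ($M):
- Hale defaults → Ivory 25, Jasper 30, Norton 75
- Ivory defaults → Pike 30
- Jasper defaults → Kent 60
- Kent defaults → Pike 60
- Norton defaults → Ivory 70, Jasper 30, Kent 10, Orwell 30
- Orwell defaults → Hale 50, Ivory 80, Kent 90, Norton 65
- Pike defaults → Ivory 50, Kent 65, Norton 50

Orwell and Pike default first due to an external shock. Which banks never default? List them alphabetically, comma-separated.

Round 1 — Orwell, Pike default (initial).
  Hale: +50 → 50 < 60
  Ivory: +80+50 → 130 ≥ 30
  Kent: +90+65 → 155 ≥ 50
  Norton: +65+50 → 115 ≥ 30
Round 2 — Ivory, Kent, Norton default.
  Jasper: +30 → 30 < 60
No further defaults.

Hale, Jasper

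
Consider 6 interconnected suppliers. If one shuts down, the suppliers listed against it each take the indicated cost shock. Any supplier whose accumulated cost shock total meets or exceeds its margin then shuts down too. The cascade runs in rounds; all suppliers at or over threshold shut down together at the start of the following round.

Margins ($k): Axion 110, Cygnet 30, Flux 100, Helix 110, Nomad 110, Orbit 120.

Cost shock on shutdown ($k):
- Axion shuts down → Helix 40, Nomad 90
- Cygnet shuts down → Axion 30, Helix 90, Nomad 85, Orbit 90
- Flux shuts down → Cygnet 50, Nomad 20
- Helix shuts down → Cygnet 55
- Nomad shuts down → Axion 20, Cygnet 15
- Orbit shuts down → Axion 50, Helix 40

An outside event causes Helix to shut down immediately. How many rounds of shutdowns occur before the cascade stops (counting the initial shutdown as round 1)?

Round 1 — Helix shuts down (initial).
  Cygnet: +55 → 55 ≥ 30
Round 2 — Cygnet shuts down.
  Axion: +30 → 30 < 110
  Nomad: +85 → 85 < 110
  Orbit: +90 → 90 < 120
No further shutdowns.

2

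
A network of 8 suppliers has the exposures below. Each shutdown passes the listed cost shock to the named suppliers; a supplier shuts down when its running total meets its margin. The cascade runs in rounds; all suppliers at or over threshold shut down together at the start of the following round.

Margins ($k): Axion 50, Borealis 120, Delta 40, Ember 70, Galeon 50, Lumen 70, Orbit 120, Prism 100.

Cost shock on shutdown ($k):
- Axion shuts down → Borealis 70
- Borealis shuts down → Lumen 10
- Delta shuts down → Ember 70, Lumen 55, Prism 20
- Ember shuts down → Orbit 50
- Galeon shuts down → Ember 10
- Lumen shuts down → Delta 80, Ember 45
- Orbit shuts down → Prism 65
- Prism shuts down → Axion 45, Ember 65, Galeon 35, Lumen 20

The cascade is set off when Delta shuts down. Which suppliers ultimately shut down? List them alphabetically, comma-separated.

Round 1 — Delta shuts down (initial).
  Ember: +70 → 70 ≥ 70
  Lumen: +55 → 55 < 70
  Prism: +20 → 20 < 100
Round 2 — Ember shuts down.
  Orbit: +50 → 50 < 120
No further shutdowns.

Delta, Ember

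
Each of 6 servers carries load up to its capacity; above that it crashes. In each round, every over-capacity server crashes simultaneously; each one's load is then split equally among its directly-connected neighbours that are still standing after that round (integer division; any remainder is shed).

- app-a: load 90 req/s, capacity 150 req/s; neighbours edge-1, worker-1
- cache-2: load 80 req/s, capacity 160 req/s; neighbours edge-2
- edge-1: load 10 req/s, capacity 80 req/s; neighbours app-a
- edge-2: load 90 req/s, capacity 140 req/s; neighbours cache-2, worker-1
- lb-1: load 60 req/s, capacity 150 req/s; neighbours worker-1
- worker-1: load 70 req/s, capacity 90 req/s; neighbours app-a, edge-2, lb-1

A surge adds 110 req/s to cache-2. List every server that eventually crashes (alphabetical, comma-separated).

Round 1 — cache-2 at 190 > 160. cache-2 crashes.
  cache-2 sheds 190 req/s to edge-2: 190 each.
    edge-2: 90+190 = 280 > 140
Round 2 — edge-2 crashes.
  edge-2 sheds 280 req/s to worker-1: 280 each.
    worker-1: 70+280 = 350 > 90
Round 3 — worker-1 crashes.
  worker-1 sheds 350 req/s to app-a, lb-1: 175 each.
    app-a: 90+175 = 265 > 150
    lb-1: 60+175 = 235 > 150
Round 4 — app-a, lb-1 crash.
  app-a sheds 265 req/s to edge-1: 265 each.
    edge-1: 10+265 = 275 > 80
  lb-1 sheds 235 req/s: no online neighbours, lost.
Round 5 — edge-1 crashes.
  edge-1 sheds 275 req/s: no online neighbours, lost.
No further crashes.

app-a, cache-2, edge-1, edge-2, lb-1, worker-1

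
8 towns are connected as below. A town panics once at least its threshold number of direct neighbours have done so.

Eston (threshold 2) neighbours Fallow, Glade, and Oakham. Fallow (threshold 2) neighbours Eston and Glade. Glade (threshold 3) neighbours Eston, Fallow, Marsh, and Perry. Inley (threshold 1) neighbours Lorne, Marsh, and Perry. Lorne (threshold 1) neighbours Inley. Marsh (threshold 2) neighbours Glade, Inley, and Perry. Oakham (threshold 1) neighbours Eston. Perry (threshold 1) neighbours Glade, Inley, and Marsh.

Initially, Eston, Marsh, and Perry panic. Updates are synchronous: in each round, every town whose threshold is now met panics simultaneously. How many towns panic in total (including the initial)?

8

Round 1 — Eston, Marsh, Perry panic (initial).
Round 2 — checking thresholds:
  Fallow: 1 of 2 neighbours < 2, not yet.
  Glade: 3 of 4 neighbours ≥ 3, panics.
  Inley: 2 of 3 neighbours ≥ 1, panics.
  Oakham: 1 of 1 neighbours ≥ 1, panics.
Round 3 — checking thresholds:
  Fallow: 2 of 2 neighbours ≥ 2, panics.
  Lorne: 1 of 1 neighbours ≥ 1, panics.
Round 4 — no new panics; cascade stops.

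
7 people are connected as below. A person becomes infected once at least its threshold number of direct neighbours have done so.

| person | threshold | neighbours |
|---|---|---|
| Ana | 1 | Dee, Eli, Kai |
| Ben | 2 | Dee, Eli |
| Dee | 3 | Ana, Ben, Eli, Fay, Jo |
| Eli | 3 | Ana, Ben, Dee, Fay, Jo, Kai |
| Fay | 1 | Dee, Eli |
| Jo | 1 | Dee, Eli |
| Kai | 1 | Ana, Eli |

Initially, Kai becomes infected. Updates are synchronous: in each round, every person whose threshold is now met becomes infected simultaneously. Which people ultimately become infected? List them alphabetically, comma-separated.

Round 1 — Kai becomes infected (initial).
Round 2 — checking thresholds:
  Ana: 1 of 3 neighbours ≥ 1, becomes infected.
  Eli: 1 of 6 neighbours < 3, not yet.
Round 3 — no new infections; cascade stops.

Ana, Kai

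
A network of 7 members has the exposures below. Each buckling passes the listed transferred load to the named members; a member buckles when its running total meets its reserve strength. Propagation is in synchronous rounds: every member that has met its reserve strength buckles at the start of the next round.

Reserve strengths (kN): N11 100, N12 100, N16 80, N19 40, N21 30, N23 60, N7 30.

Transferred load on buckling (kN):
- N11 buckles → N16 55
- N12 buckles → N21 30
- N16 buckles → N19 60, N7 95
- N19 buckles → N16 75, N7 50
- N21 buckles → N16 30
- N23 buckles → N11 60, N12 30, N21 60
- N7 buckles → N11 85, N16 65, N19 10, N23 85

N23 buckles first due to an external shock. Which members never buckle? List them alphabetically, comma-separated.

Round 1 — N23 buckles (initial).
  N11: +60 → 60 < 100
  N12: +30 → 30 < 100
  N21: +60 → 60 ≥ 30
Round 2 — N21 buckles.
  N16: +30 → 30 < 80
No further bucklings.

N11, N12, N16, N19, N7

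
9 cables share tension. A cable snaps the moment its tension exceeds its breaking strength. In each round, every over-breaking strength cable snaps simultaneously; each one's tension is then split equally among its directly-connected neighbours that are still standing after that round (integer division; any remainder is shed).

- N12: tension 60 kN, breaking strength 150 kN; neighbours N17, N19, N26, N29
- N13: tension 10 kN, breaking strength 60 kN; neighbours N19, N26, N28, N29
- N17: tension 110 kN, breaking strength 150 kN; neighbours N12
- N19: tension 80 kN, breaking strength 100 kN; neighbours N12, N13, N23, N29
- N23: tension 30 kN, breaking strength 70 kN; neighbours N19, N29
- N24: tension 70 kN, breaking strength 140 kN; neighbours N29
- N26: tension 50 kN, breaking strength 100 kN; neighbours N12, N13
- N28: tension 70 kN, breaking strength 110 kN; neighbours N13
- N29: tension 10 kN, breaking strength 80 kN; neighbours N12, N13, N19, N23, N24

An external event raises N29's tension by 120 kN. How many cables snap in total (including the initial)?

Round 1 — N29 at 130 > 80. N29 snaps.
  N29 sheds 130 kN to N12, N13, N19, N23, N24: 26 each.
    N12: 60+26 = 86 ≤ 150
    N13: 10+26 = 36 ≤ 60
    N19: 80+26 = 106 > 100
    N23: 30+26 = 56 ≤ 70
    N24: 70+26 = 96 ≤ 140
Round 2 — N19 snaps.
  N19 sheds 106 kN to N12, N13, N23: 35 each (1 lost).
    N12: 86+35 = 121 ≤ 150
    N13: 36+35 = 71 > 60
    N23: 56+35 = 91 > 70
Round 3 — N13, N23 snap.
  N13 sheds 71 kN to N26, N28: 35 each (1 lost).
    N26: 50+35 = 85 ≤ 100
    N28: 70+35 = 105 ≤ 110
  N23 sheds 91 kN: no online neighbours, lost.
No further breaks.

4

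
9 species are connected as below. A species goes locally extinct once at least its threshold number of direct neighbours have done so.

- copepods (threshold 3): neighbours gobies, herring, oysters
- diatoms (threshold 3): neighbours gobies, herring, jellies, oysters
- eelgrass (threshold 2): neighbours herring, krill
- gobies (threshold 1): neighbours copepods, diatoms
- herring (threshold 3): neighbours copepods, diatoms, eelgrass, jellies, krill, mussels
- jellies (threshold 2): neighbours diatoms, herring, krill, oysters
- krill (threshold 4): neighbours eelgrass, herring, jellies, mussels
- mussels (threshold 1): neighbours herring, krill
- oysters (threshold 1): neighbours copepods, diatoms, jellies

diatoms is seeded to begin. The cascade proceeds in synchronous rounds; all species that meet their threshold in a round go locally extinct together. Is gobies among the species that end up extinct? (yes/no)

Round 1 — diatoms goes locally extinct (initial).
Round 2 — checking thresholds:
  gobies: 1 of 2 neighbours ≥ 1, goes locally extinct.
  herring: 1 of 6 neighbours < 3, below threshold.
  jellies: 1 of 4 neighbours < 2, below threshold.
  oysters: 1 of 3 neighbours ≥ 1, goes locally extinct.
Round 3 — checking thresholds:
  copepods: 2 of 3 neighbours < 3, below threshold.
  herring: 1 of 6 neighbours < 3, below threshold.
  jellies: 2 of 4 neighbours ≥ 2, goes locally extinct.
Round 4 — no new extinctions; cascade stops.

yes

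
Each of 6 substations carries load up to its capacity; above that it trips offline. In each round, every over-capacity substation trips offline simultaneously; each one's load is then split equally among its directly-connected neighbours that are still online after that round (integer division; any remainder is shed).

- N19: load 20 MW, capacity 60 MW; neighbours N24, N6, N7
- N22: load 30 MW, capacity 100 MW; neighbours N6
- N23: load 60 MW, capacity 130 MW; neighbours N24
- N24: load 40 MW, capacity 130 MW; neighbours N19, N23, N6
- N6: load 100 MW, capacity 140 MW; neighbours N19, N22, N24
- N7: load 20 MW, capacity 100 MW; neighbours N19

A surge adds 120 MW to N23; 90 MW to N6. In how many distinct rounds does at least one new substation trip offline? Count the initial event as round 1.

3

Round 1 — N23 at 180 > 130; N6 at 190 > 140. N23, N6 trip offline.
  N23 sheds 180 MW to N24: 180 each.
    N24: 40+180 = 220 > 130
  N6 sheds 190 MW to N19, N22, N24: 63 each (1 lost).
    N19: 20+63 = 83 > 60
    N22: 30+63 = 93 ≤ 100
    N24: 220+63 = 283 > 130
Round 2 — N19, N24 trip offline.
  N19 sheds 83 MW to N7: 83 each.
    N7: 20+83 = 103 > 100
  N24 sheds 283 MW: no online neighbours, lost.
Round 3 — N7 trips offline.
  N7 sheds 103 MW: no online neighbours, lost.
No further trips.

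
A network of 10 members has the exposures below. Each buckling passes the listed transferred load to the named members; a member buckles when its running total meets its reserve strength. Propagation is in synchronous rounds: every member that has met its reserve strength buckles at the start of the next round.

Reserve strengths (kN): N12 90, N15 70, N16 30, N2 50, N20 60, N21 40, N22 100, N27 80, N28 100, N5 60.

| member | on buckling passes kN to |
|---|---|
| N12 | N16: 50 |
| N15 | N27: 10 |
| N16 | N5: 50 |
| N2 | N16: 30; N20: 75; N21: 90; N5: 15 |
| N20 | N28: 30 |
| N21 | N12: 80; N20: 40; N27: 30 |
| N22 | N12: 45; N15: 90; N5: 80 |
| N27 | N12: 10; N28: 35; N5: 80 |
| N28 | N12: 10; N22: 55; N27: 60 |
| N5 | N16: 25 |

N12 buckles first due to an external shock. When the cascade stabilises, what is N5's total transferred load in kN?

Round 1 — N12 buckles (initial).
  N16: +50 → 50 ≥ 30
Round 2 — N16 buckles.
  N5: +50 → 50 < 60
No further bucklings.

50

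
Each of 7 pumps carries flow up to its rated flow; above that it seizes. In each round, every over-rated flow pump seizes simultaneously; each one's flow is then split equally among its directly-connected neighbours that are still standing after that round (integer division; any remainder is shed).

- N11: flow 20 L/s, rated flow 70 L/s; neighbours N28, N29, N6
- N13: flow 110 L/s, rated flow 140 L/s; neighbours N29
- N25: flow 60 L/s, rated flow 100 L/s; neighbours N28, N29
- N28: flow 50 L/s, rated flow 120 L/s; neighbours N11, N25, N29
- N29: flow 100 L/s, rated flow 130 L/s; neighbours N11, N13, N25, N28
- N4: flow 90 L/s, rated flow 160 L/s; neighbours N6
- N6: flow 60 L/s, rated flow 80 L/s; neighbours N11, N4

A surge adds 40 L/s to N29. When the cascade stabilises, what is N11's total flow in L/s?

Round 1 — N29 at 140 > 130. N29 seizes.
  N29 sheds 140 L/s to N11, N13, N25, N28: 35 each.
    N11: 20+35 = 55 ≤ 70
    N13: 110+35 = 145 > 140
    N25: 60+35 = 95 ≤ 100
    N28: 50+35 = 85 ≤ 120
Round 2 — N13 seizes.
  N13 sheds 145 L/s: no online neighbours, lost.
No further seizures.

55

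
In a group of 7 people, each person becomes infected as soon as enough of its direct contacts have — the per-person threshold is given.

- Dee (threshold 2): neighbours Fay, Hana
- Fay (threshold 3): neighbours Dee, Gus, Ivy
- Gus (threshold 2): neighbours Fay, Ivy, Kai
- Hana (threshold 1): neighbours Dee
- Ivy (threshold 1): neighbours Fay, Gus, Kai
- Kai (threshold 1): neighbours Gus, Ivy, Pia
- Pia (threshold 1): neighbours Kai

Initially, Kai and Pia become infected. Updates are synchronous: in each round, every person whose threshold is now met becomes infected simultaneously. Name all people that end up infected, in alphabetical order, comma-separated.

Round 1 — Kai, Pia become infected (initial).
Round 2 — checking thresholds:
  Gus: 1 of 3 neighbours < 2, holds.
  Ivy: 1 of 3 neighbours ≥ 1, becomes infected.
Round 3 — checking thresholds:
  Fay: 1 of 3 neighbours < 3, holds.
  Gus: 2 of 3 neighbours ≥ 2, becomes infected.
Round 4 — no new infections; cascade stops.

Gus, Ivy, Kai, Pia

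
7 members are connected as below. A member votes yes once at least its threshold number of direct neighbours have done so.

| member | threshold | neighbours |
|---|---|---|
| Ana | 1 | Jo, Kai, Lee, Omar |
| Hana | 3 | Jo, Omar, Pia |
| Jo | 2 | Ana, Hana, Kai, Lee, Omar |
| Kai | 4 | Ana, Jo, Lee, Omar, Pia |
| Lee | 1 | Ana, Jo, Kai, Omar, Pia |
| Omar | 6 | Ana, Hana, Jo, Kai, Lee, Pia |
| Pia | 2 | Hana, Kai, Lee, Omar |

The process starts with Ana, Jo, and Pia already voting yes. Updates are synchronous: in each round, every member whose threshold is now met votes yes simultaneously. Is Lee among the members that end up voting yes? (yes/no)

yes

Round 1 — Ana, Jo, Pia vote yes (initial).
Round 2 — checking thresholds:
  Hana: 2 of 3 neighbours < 3, not yet.
  Kai: 3 of 5 neighbours < 4, not yet.
  Lee: 3 of 5 neighbours ≥ 1, votes yes.
  Omar: 3 of 6 neighbours < 6, not yet.
Round 3 — checking thresholds:
  Hana: 2 of 3 neighbours < 3, not yet.
  Kai: 4 of 5 neighbours ≥ 4, votes yes.
  Omar: 4 of 6 neighbours < 6, not yet.
Round 4 — no new yes votes; cascade stops.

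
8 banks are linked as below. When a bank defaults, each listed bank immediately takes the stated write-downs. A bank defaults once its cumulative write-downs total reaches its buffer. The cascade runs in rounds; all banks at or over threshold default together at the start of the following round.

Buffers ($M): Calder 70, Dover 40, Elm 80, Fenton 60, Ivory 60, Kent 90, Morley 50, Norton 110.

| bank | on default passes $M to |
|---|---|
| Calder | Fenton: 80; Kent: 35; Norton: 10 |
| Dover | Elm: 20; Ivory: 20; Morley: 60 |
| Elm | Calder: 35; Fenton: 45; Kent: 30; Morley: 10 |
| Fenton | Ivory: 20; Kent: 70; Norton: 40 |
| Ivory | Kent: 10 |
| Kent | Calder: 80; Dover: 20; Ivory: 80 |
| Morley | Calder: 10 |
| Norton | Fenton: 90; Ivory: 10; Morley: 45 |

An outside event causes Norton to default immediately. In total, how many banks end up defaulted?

Round 1 — Norton defaults (initial).
  Fenton: +90 → 90 ≥ 60
  Ivory: +10 → 10 < 60
  Morley: +45 → 45 < 50
Round 2 — Fenton defaults.
  Ivory: +20 → 30 < 60
  Kent: +70 → 70 < 90
No further defaults.

2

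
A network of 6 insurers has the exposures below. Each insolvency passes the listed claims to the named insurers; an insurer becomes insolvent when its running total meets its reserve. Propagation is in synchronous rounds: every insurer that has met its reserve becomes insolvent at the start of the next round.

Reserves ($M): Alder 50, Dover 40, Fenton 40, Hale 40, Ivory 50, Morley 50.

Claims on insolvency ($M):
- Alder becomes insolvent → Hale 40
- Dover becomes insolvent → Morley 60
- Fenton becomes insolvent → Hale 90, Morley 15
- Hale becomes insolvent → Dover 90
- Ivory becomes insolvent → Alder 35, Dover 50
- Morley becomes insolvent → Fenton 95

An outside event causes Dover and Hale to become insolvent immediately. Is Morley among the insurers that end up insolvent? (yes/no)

yes

Round 1 — Dover, Hale become insolvent (initial).
  Morley: +60 → 60 ≥ 50
Round 2 — Morley becomes insolvent.
  Fenton: +95 → 95 ≥ 40
Round 3 — Fenton becomes insolvent.
No further insolvencies.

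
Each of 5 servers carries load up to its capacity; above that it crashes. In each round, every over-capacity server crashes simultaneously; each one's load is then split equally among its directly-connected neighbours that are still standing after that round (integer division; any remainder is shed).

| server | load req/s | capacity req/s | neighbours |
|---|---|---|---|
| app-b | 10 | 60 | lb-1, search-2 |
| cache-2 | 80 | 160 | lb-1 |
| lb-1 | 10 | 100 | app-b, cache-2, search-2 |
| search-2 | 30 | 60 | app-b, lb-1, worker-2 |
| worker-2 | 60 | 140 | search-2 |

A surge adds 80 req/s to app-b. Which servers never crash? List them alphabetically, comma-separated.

Round 1 — app-b at 90 > 60. app-b crashes.
  app-b sheds 90 req/s to lb-1, search-2: 45 each.
    lb-1: 10+45 = 55 ≤ 100
    search-2: 30+45 = 75 > 60
Round 2 — search-2 crashes.
  search-2 sheds 75 req/s to lb-1, worker-2: 37 each (1 lost).
    lb-1: 55+37 = 92 ≤ 100
    worker-2: 60+37 = 97 ≤ 140
No further crashes.

cache-2, lb-1, worker-2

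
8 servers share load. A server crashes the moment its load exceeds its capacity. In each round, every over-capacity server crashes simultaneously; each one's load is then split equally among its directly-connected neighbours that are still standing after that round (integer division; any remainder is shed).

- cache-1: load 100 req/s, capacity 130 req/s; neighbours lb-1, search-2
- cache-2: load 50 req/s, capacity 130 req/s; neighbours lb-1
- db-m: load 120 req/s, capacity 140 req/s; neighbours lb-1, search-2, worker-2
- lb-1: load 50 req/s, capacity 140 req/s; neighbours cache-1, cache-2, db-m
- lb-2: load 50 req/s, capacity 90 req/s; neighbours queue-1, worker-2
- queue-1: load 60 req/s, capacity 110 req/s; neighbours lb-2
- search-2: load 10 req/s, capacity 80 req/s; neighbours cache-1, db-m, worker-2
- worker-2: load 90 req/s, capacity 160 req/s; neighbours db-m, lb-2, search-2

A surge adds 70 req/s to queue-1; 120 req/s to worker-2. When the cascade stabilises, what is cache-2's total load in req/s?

122

Round 1 — queue-1 at 130 > 110; worker-2 at 210 > 160. queue-1, worker-2 crash.
  queue-1 sheds 130 req/s to lb-2: 130 each.
    lb-2: 50+130 = 180 > 90
  worker-2 sheds 210 req/s to db-m, lb-2, search-2: 70 each.
    db-m: 120+70 = 190 > 140
    lb-2: 180+70 = 250 > 90
    search-2: 10+70 = 80 ≤ 80
Round 2 — db-m, lb-2 crash.
  db-m sheds 190 req/s to lb-1, search-2: 95 each.
    lb-1: 50+95 = 145 > 140
    search-2: 80+95 = 175 > 80
  lb-2 sheds 250 req/s: no online neighbours, lost.
Round 3 — lb-1, search-2 crash.
  lb-1 sheds 145 req/s to cache-1, cache-2: 72 each (1 lost).
    cache-1: 100+72 = 172 > 130
    cache-2: 50+72 = 122 ≤ 130
  search-2 sheds 175 req/s to cache-1: 175 each.
    cache-1: 172+175 = 347 > 130
Round 4 — cache-1 crashes.
  cache-1 sheds 347 req/s: no online neighbours, lost.
No further crashes.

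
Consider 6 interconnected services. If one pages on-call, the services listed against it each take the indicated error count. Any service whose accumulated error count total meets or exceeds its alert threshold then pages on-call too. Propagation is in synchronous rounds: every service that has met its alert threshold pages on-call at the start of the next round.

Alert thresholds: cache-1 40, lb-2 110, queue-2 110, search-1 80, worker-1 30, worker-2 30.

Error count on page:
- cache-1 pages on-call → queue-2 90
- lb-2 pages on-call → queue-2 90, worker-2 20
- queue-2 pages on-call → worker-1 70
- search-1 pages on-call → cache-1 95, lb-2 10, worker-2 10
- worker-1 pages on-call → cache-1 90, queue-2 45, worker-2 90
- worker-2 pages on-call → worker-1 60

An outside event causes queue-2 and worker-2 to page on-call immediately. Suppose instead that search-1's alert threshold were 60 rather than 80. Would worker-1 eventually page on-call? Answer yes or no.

With search-1's alert threshold at 60:
Round 1 — queue-2, worker-2 page on-call (initial).
  worker-1: +70+60 → 130 ≥ 30
Round 2 — worker-1 pages on-call.
  cache-1: +90 → 90 ≥ 40
Round 3 — cache-1 pages on-call.
No further pages.

yes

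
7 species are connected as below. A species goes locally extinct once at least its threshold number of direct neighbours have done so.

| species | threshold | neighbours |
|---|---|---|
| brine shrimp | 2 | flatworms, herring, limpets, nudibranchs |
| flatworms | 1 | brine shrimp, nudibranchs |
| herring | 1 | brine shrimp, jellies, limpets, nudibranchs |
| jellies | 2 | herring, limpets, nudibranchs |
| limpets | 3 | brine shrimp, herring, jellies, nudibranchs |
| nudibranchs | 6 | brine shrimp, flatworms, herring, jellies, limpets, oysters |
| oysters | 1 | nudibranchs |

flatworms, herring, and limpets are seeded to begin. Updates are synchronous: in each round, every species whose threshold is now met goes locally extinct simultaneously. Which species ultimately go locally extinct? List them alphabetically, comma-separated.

brine shrimp, flatworms, herring, jellies, limpets

Round 1 — flatworms, herring, limpets go locally extinct (initial).
Round 2 — checking thresholds:
  brine shrimp: 3 of 4 neighbours ≥ 2, goes locally extinct.
  jellies: 2 of 3 neighbours ≥ 2, goes locally extinct.
  nudibranchs: 3 of 6 neighbours < 6, below threshold.
Round 3 — no new extinctions; cascade stops.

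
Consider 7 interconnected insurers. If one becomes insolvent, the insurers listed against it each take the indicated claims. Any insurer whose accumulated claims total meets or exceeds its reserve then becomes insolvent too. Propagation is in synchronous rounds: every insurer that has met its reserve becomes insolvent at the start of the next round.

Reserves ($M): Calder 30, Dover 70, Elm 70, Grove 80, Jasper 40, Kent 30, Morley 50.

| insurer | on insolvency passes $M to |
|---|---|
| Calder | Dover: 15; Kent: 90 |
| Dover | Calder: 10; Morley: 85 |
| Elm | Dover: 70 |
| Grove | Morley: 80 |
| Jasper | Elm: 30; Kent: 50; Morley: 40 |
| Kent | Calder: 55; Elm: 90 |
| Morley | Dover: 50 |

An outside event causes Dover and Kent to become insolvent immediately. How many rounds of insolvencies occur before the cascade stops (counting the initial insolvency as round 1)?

Round 1 — Dover, Kent become insolvent (initial).
  Calder: +10+55 → 65 ≥ 30
  Elm: +90 → 90 ≥ 70
  Morley: +85 → 85 ≥ 50
Round 2 — Calder, Elm, Morley become insolvent.
No further insolvencies.

2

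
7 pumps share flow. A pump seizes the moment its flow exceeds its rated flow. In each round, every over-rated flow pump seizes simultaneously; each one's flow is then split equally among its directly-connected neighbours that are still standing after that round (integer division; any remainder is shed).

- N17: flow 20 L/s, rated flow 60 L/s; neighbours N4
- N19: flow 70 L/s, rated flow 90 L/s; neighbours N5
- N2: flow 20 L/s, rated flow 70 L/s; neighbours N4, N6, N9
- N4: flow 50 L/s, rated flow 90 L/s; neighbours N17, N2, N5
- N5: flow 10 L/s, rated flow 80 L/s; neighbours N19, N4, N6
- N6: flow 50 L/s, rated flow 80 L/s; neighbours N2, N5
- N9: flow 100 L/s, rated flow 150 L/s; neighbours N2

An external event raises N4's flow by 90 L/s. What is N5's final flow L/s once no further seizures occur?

Round 1 — N4 at 140 > 90. N4 seizes.
  N4 sheds 140 L/s to N17, N2, N5: 46 each (2 lost).
    N17: 20+46 = 66 > 60
    N2: 20+46 = 66 ≤ 70
    N5: 10+46 = 56 ≤ 80
Round 2 — N17 seizes.
  N17 sheds 66 L/s: no online neighbours, lost.
No further seizures.

56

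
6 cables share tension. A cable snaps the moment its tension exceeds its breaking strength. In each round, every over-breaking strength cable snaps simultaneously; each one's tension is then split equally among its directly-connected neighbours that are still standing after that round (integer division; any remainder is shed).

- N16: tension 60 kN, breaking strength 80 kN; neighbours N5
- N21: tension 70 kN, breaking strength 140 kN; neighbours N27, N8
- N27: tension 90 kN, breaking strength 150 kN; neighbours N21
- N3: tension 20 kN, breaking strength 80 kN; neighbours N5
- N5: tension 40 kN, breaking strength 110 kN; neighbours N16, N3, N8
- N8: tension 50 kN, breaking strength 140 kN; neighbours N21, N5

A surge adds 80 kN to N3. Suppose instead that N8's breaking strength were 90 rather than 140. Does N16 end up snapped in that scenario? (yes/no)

yes

With N8's breaking strength at 90:
Round 1 — N3 at 100 > 80. N3 snaps.
  N3 sheds 100 kN to N5: 100 each.
    N5: 40+100 = 140 > 110
Round 2 — N5 snaps.
  N5 sheds 140 kN to N16, N8: 70 each.
    N16: 60+70 = 130 > 80
    N8: 50+70 = 120 > 90
Round 3 — N16, N8 snap.
  N16 sheds 130 kN: no online neighbours, lost.
  N8 sheds 120 kN to N21: 120 each.
    N21: 70+120 = 190 > 140
Round 4 — N21 snaps.
  N21 sheds 190 kN to N27: 190 each.
    N27: 90+190 = 280 > 150
Round 5 — N27 snaps.
  N27 sheds 280 kN: no online neighbours, lost.
No further breaks.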